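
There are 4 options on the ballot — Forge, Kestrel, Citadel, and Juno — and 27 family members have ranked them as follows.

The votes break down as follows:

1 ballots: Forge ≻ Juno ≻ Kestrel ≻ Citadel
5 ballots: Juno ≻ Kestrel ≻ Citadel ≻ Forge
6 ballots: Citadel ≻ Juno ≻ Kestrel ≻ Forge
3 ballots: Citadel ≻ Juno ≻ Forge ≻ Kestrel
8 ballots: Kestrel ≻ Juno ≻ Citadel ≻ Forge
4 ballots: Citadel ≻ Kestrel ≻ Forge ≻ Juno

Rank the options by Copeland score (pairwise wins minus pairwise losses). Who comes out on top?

Pairwise results:
  Forge vs Kestrel: Kestrel wins 23–4.
  Forge vs Citadel: Citadel wins 26–1.
  Forge vs Juno: Juno wins 22–5.
  Kestrel vs Citadel: Kestrel wins 14–13.
  Kestrel vs Juno: Juno wins 15–12.
  Citadel vs Juno: Juno wins 14–13.
Copeland scores (wins − losses):
  Forge: 0 − 3 = -3
  Kestrel: 2 − 1 = 1
  Citadel: 1 − 2 = -1
  Juno: 3 − 0 = 3
Juno has the best Copeland score.

Juno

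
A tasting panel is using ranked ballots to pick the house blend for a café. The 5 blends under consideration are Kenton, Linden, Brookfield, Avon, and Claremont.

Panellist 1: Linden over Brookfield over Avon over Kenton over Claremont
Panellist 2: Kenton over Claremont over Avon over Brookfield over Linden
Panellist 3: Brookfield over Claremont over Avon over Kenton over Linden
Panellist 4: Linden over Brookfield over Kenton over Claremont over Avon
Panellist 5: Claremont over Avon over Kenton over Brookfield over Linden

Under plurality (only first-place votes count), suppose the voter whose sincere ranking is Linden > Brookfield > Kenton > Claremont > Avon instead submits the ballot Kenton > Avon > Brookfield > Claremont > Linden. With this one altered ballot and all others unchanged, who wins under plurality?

Kenton

First-place totals with the altered ballot: Kenton 2, Linden 1, Brookfield 1, Avon 0, Claremont 1.
The switch changes the winner from Linden to Kenton.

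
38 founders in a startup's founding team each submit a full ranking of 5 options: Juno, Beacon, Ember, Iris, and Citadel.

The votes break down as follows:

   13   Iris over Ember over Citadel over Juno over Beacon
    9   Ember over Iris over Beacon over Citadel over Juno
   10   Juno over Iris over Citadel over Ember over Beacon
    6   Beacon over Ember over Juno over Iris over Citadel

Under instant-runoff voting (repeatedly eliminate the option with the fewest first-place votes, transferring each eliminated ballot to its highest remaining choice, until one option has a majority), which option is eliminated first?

Round 1: Iris 13, Juno 10, Ember 9, Beacon 6, Citadel 0. Citadel has the fewest and is eliminated.
Round 2: Iris 13, Juno 10, Ember 9, Beacon 6. Beacon has the fewest and is eliminated.
Round 3: Ember 15, Iris 13, Juno 10. Juno has the fewest and is eliminated.
Round 4: Iris 23, Ember 15. Iris has a majority.

Citadel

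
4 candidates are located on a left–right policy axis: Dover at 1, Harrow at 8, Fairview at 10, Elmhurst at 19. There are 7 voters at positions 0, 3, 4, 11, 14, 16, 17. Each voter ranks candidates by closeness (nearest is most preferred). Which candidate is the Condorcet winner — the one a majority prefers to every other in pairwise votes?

Fairview

With single-peaked preferences on a line, the Condorcet winner is the candidate closest to the median voter.
The median voter (position 11) is closest to Fairview at 10.
Check: Fairview vs Dover — voters closer to Fairview: 4 of 7.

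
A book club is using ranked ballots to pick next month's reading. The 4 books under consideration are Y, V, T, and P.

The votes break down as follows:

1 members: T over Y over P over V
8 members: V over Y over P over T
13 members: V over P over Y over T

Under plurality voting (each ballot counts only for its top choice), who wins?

First-place vote totals:
  Y: 0
  V: 21
  T: 1
  P: 0
V has the most first-place votes.

V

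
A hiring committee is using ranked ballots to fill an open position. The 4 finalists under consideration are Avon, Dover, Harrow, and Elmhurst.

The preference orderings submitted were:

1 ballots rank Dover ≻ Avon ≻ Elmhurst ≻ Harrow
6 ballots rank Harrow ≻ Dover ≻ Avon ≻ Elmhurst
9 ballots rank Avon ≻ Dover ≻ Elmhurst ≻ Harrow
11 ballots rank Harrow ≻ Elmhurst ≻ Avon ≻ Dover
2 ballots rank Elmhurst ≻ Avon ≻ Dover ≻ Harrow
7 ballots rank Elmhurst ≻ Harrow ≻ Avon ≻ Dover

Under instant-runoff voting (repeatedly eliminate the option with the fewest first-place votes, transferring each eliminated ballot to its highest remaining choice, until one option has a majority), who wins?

Round 1: Harrow 17, Avon 9, Elmhurst 9, Dover 1. Dover has the fewest and is eliminated.
Round 2: Harrow 17, Avon 10, Elmhurst 9. Elmhurst has the fewest and is eliminated.
Round 3: Harrow 24, Avon 12. Harrow has a majority.

Harrow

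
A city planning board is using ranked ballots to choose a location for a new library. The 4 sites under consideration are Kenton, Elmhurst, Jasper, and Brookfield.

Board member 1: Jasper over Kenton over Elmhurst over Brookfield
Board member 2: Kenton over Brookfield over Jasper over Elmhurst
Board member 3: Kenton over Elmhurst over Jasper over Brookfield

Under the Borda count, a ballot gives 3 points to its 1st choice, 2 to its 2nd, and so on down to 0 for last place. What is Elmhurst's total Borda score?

3

Borda scores:
  Kenton: 2 + 3 + 3 = 8
  Elmhurst: 1 + 0 + 2 = 3
  Jasper: 3 + 1 + 1 = 5
  Brookfield: 0 + 2 + 0 = 2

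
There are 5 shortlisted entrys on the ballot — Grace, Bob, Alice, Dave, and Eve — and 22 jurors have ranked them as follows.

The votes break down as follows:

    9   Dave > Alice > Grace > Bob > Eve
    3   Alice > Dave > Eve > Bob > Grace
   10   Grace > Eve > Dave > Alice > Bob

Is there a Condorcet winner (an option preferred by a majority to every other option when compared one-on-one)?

Head-to-head results (22 voters total):
Grace vs Bob: Grace wins 19–3.
Grace vs Alice: Alice wins 12–10.
Grace vs Dave: Dave wins 12–10.
Grace vs Eve: Grace wins 19–3.
Bob vs Alice: Alice wins 22–0.
Bob vs Dave: Dave wins 22–0.
Bob vs Eve: Eve wins 13–9.
Alice vs Dave: Dave wins 19–3.
Alice vs Eve: Alice wins 12–10.
Dave vs Eve: Dave wins 12–10.
Dave beats each rival — Grace (12–10), Bob (22–0), Alice (19–3), Eve (12–10) — so Dave is the Condorcet winner.

Yes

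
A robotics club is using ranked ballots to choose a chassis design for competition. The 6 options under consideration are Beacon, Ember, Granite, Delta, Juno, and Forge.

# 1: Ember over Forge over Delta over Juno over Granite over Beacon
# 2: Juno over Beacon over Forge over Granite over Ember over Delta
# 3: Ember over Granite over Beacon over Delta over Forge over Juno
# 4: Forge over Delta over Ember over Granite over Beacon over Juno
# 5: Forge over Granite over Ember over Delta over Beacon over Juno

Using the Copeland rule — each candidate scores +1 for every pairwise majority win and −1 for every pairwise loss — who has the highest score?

Forge

Pairwise results:
  Beacon vs Ember: Ember wins 4–1.
  Beacon vs Granite: Granite wins 4–1.
  Beacon vs Delta: Delta wins 3–2.
  Beacon vs Juno: Beacon wins 3–2.
  Beacon vs Forge: Forge wins 3–2.
  Ember vs Granite: Ember wins 3–2.
  Ember vs Delta: Ember wins 4–1.
  Ember vs Juno: Ember wins 4–1.
  Ember vs Forge: Forge wins 3–2.
  Granite vs Delta: Granite wins 3–2.
  Granite vs Juno: Granite wins 3–2.
  Granite vs Forge: Forge wins 4–1.
  Delta vs Juno: Delta wins 4–1.
  Delta vs Forge: Forge wins 4–1.
  Juno vs Forge: Forge wins 4–1.
Copeland scores (wins − losses):
  Beacon: 1 − 4 = -3
  Ember: 4 − 1 = 3
  Granite: 3 − 2 = 1
  Delta: 2 − 3 = -1
  Juno: 0 − 5 = -5
  Forge: 5 − 0 = 5
Forge has the best Copeland score.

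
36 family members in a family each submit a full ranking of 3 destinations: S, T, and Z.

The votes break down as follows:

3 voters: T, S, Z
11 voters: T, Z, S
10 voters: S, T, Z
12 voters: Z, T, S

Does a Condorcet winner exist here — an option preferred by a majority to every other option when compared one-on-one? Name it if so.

T

Head-to-head results (36 voters total):
S vs T: T wins 26–10.
S vs Z: Z wins 23–13.
T vs Z: T wins 24–12.
T beats each rival — S (26–10), Z (24–12) — so T is the Condorcet winner.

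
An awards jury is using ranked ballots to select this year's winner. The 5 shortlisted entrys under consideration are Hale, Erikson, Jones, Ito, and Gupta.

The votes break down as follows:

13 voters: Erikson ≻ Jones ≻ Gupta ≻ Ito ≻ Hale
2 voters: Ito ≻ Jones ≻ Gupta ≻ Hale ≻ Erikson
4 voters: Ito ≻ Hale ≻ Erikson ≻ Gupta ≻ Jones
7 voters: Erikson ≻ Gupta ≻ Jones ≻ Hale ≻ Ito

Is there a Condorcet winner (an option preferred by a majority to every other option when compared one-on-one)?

Head-to-head results (26 voters total):
Hale vs Erikson: Erikson wins 20–6.
Hale vs Jones: Jones wins 22–4.
Hale vs Ito: Ito wins 19–7.
Hale vs Gupta: Gupta wins 22–4.
Erikson vs Jones: Erikson wins 24–2.
Erikson vs Ito: Erikson wins 20–6.
Erikson vs Gupta: Erikson wins 24–2.
Jones vs Ito: Jones wins 20–6.
Jones vs Gupta: Jones wins 15–11.
Ito vs Gupta: Gupta wins 20–6.
Erikson beats each rival — Hale (20–6), Jones (24–2), Ito (20–6), Gupta (24–2) — so Erikson is the Condorcet winner.

Yes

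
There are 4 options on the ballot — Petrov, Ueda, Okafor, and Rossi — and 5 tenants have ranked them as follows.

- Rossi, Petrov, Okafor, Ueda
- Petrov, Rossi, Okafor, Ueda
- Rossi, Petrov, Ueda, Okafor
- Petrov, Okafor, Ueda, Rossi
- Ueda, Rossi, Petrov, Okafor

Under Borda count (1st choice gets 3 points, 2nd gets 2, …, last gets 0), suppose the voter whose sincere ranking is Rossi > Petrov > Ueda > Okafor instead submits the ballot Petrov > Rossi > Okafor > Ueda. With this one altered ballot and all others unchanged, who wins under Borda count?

Borda totals with the altered ballot: Petrov 12, Ueda 4, Okafor 5, Rossi 9.
The winner is unchanged: still Petrov.

Petrov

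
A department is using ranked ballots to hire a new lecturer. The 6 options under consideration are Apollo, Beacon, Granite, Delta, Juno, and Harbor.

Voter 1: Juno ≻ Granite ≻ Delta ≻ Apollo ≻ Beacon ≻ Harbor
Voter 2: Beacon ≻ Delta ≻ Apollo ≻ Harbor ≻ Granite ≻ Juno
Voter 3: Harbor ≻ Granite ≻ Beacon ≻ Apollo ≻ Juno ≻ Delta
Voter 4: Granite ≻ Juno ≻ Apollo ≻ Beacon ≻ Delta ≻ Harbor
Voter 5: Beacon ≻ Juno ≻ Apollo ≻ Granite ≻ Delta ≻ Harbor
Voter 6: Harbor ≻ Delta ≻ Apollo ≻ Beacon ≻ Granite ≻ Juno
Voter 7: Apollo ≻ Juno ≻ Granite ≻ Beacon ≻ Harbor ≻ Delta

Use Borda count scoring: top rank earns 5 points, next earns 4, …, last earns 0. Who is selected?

Borda scores:
  Apollo: 2 + 3 + 2 + 3 + 3 + 3 + 5 = 21
  Beacon: 1 + 5 + 3 + 2 + 5 + 2 + 2 = 20
  Granite: 4 + 1 + 4 + 5 + 2 + 1 + 3 = 20
  Delta: 3 + 4 + 0 + 1 + 1 + 4 + 0 = 13
  Juno: 5 + 0 + 1 + 4 + 4 + 0 + 4 = 18
  Harbor: 0 + 2 + 5 + 0 + 0 + 5 + 1 = 13
Apollo has the highest total.

Apollo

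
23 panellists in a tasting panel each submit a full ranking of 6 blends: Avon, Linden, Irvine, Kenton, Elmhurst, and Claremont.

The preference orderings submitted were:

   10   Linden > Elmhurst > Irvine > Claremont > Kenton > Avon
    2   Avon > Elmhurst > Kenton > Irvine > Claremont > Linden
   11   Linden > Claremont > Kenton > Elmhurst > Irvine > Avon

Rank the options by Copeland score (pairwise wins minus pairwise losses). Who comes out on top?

Pairwise results:
  Avon vs Linden: Linden wins 21–2.
  Avon vs Irvine: Irvine wins 21–2.
  Avon vs Kenton: Kenton wins 21–2.
  Avon vs Elmhurst: Elmhurst wins 21–2.
  Avon vs Claremont: Claremont wins 21–2.
  Linden vs Irvine: Linden wins 21–2.
  Linden vs Kenton: Linden wins 21–2.
  Linden vs Elmhurst: Linden wins 21–2.
  Linden vs Claremont: Linden wins 21–2.
  Irvine vs Kenton: Kenton wins 13–10.
  Irvine vs Elmhurst: Elmhurst wins 23–0.
  Irvine vs Claremont: Irvine wins 12–11.
  Kenton vs Elmhurst: Elmhurst wins 12–11.
  Kenton vs Claremont: Claremont wins 21–2.
  Elmhurst vs Claremont: Elmhurst wins 12–11.
Copeland scores (wins − losses):
  Avon: 0 − 5 = -5
  Linden: 5 − 0 = 5
  Irvine: 2 − 3 = -1
  Kenton: 2 − 3 = -1
  Elmhurst: 4 − 1 = 3
  Claremont: 2 − 3 = -1
Linden has the best Copeland score.

Linden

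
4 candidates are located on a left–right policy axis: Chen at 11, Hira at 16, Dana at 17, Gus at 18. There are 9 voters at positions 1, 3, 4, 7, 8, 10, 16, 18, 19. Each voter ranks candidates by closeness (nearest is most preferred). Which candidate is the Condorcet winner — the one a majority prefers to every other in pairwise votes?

With single-peaked preferences on a line, the Condorcet winner is the candidate closest to the median voter.
The median voter (position 8) is closest to Chen at 11.
Check: Chen vs Gus — voters closer to Chen: 6 of 9.

Chen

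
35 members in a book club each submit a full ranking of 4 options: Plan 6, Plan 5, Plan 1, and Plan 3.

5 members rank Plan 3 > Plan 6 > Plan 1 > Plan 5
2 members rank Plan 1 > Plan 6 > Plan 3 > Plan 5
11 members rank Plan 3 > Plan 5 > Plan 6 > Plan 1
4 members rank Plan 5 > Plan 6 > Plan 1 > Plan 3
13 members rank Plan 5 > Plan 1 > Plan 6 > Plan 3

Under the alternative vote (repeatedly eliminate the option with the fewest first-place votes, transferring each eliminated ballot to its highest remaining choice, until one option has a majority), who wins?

Plan 3

Round 1: Plan 5 17, Plan 3 16, Plan 1 2, Plan 6 0. Plan 6 has the fewest and is eliminated.
Round 2: Plan 5 17, Plan 3 16, Plan 1 2. Plan 1 has the fewest and is eliminated.
Round 3: Plan 3 18, Plan 5 17. Plan 3 has a majority.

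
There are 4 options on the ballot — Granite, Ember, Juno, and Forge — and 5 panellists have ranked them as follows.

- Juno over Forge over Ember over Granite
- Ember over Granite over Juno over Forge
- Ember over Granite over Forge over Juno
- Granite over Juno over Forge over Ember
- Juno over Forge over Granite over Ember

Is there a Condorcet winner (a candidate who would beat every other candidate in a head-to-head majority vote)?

No

Head-to-head results (5 voters total):
Granite vs Ember: Ember wins 3–2.
Granite vs Juno: Granite wins 3–2.
Granite vs Forge: Granite wins 3–2.
Ember vs Juno: Juno wins 3–2.
Ember vs Forge: Forge wins 3–2.
Juno vs Forge: Juno wins 4–1.
No candidate beats all others: Granite beats Juno beats Ember beats Granite, a majority cycle.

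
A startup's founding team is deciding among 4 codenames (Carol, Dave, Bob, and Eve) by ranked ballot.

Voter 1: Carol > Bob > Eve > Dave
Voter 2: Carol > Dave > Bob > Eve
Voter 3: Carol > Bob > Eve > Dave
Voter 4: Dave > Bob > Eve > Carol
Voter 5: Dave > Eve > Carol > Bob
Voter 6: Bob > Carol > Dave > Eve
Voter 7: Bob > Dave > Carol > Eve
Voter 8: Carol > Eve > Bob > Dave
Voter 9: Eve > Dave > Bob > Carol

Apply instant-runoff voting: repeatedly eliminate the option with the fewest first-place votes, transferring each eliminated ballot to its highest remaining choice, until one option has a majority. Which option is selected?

Carol

Round 1: Carol 4, Dave 2, Bob 2, Eve 1. Eve has the fewest and is eliminated.
Round 2: Carol 4, Dave 3, Bob 2. Bob has the fewest and is eliminated.
Round 3: Carol 5, Dave 4. Carol has a majority.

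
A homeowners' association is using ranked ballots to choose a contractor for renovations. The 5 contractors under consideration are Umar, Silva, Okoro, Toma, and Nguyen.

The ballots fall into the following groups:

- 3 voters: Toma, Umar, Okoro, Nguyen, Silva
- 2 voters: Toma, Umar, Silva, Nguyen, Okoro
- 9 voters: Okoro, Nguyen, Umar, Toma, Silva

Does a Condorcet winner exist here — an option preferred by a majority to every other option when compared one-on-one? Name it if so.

Head-to-head results (14 voters total):
Umar vs Silva: Umar wins 14–0.
Umar vs Okoro: Okoro wins 9–5.
Umar vs Toma: Umar wins 9–5.
Umar vs Nguyen: Nguyen wins 9–5.
Silva vs Okoro: Okoro wins 12–2.
Silva vs Toma: Toma wins 14–0.
Silva vs Nguyen: Nguyen wins 12–2.
Okoro vs Toma: Okoro wins 9–5.
Okoro vs Nguyen: Okoro wins 12–2.
Toma vs Nguyen: Nguyen wins 9–5.
Okoro beats each rival — Umar (9–5), Silva (12–2), Toma (9–5), Nguyen (12–2) — so Okoro is the Condorcet winner.

Okoro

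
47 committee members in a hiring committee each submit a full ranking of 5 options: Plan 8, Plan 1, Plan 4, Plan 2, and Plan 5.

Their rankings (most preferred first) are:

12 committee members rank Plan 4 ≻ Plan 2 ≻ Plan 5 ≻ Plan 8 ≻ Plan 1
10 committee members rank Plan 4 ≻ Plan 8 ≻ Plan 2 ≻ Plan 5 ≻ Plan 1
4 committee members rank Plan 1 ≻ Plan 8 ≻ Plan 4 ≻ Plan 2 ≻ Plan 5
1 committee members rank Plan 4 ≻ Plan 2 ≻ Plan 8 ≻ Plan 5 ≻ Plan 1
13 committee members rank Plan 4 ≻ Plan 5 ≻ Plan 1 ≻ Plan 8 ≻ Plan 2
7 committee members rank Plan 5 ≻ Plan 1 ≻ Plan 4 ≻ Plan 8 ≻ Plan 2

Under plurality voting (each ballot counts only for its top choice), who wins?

Plan 4

First-place vote totals:
  Plan 8: 0
  Plan 1: 4
  Plan 4: 36
  Plan 2: 0
  Plan 5: 7
Plan 4 has the most first-place votes.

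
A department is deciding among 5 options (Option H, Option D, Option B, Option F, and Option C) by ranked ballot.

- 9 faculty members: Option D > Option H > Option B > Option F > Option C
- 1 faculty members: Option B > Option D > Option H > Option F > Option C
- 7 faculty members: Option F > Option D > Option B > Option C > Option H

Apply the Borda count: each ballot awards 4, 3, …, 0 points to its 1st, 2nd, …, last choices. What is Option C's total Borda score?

Borda scores:
  Option H: 9·3 + 2 + 7·0 = 29
  Option D: 9·4 + 3 + 7·3 = 60
  Option B: 9·2 + 4 + 7·2 = 36
  Option F: 9·1 + 1 + 7·4 = 38
  Option C: 9·0 + 0 + 7·1 = 7

7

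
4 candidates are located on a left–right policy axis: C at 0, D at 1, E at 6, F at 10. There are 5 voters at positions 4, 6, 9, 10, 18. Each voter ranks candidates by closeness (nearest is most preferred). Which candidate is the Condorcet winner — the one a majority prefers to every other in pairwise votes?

F

With single-peaked preferences on a line, the Condorcet winner is the candidate closest to the median voter.
The median voter (position 9) is closest to F at 10.
Check: F vs C — voters closer to F: 4 of 5.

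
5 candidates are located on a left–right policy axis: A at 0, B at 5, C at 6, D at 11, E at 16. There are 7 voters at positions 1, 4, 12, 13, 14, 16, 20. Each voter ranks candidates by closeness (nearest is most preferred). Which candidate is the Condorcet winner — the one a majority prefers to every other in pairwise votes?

With single-peaked preferences on a line, the Condorcet winner is the candidate closest to the median voter.
The median voter (position 13) is closest to D at 11.
Check: D vs A — voters closer to D: 5 of 7.

D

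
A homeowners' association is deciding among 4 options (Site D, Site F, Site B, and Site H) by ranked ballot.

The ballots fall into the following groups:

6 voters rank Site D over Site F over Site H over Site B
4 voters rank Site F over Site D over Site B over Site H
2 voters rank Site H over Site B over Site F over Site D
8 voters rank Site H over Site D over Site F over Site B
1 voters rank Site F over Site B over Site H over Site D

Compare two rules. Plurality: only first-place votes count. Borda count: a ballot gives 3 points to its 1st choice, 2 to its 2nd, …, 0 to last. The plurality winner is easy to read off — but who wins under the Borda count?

Site D

Plurality first-place counts: Site D 6, Site F 5, Site B 0, Site H 10 → Site H.
Borda totals: Site D 42, Site F 37, Site B 10, Site H 37 → Site D.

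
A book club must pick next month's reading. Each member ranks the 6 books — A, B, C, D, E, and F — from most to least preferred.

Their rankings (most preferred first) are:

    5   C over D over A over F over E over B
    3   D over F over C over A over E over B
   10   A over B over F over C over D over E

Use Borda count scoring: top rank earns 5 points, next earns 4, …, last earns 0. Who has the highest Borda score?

Borda scores:
  A: 5·3 + 3·2 + 10·5 = 71
  B: 5·0 + 3·0 + 10·4 = 40
  C: 5·5 + 3·3 + 10·2 = 54
  D: 5·4 + 3·5 + 10·1 = 45
  E: 5·1 + 3·1 + 10·0 = 8
  F: 5·2 + 3·4 + 10·3 = 52
A has the highest total.

A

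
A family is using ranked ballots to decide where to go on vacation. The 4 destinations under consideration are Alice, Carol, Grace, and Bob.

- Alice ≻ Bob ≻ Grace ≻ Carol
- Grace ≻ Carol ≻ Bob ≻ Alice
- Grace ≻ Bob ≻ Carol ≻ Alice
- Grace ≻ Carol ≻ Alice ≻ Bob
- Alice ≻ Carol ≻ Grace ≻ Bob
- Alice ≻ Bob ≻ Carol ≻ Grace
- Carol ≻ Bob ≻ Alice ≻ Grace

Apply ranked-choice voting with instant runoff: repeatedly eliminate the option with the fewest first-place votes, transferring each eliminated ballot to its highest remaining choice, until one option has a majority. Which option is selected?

Round 1: Alice 3, Grace 3, Carol 1, Bob 0. Bob has the fewest and is eliminated.
Round 2: Alice 3, Grace 3, Carol 1. Carol has the fewest and is eliminated.
Round 3: Alice 4, Grace 3. Alice has a majority.

Alice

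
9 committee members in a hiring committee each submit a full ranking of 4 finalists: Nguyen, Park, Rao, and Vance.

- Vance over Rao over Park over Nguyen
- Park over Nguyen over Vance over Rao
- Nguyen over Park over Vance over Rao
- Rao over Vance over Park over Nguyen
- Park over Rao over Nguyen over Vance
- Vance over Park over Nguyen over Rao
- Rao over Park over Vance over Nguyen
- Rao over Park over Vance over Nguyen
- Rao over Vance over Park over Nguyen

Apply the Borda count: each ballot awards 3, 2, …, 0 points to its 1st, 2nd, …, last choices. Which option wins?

Park

Borda scores:
  Nguyen: 0 + 2 + 3 + 0 + 1 + 1 + 0 + 0 + 0 = 7
  Park: 1 + 3 + 2 + 1 + 3 + 2 + 2 + 2 + 1 = 17
  Rao: 2 + 0 + 0 + 3 + 2 + 0 + 3 + 3 + 3 = 16
  Vance: 3 + 1 + 1 + 2 + 0 + 3 + 1 + 1 + 2 = 14
Park has the highest total.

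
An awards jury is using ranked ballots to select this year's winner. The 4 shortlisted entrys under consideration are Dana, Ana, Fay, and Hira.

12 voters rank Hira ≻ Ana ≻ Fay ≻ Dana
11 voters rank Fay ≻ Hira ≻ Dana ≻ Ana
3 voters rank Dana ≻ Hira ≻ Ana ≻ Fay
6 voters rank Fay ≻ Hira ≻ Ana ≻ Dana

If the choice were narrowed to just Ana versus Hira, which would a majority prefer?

Ballots ranking Ana above Hira: 0.
Ballots ranking Hira above Ana: 12+11+3+6 = 32.
Hira wins the head-to-head, 32–0.

Hira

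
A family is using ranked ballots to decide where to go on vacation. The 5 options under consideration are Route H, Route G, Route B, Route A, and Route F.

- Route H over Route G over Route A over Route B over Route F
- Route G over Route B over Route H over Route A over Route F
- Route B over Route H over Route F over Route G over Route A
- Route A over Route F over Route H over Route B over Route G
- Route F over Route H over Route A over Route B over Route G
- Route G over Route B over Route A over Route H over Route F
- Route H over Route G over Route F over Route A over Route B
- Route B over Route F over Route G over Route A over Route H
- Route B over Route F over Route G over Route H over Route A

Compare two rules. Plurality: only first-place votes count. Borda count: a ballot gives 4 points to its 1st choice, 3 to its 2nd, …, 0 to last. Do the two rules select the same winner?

Plurality first-place counts: Route H 2, Route G 2, Route B 3, Route A 1, Route F 1 → Route B.
Borda totals: Route H 20, Route G 19, Route B 21, Route A 13, Route F 17 → Route B.
The two rules agree on Route B.

Yes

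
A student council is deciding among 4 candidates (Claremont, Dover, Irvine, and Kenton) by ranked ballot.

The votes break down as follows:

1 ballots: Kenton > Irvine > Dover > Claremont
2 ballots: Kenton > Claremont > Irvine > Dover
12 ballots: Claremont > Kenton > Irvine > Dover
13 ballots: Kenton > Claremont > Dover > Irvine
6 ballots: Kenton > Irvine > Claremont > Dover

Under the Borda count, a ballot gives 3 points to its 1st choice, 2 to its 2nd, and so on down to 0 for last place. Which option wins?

Kenton

Borda scores:
  Claremont: 0 + 2·2 + 12·3 + 13·2 + 6·1 = 72
  Dover: 1 + 2·0 + 12·0 + 13·1 + 6·0 = 14
  Irvine: 2 + 2·1 + 12·1 + 13·0 + 6·2 = 28
  Kenton: 3 + 2·3 + 12·2 + 13·3 + 6·3 = 90
Kenton has the highest total.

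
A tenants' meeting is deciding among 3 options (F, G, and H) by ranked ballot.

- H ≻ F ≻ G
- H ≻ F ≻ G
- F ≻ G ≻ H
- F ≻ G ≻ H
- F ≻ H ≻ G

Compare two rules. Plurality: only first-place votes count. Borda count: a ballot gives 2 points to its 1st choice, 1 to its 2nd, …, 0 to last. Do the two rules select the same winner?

Yes

Plurality first-place counts: F 3, G 0, H 2 → F.
Borda totals: F 8, G 2, H 5 → F.
The two rules agree on F.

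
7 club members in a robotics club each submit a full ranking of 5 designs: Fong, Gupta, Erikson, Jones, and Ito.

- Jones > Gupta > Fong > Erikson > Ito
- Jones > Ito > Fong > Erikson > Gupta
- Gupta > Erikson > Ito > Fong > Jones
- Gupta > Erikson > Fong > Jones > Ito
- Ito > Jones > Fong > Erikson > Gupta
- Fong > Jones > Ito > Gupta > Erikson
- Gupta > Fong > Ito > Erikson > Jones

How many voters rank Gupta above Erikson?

5

Ballots ranking Gupta above Erikson: 5.
Ballots ranking Erikson above Gupta: 2.
So 5 of 7 voters prefer Gupta to Erikson.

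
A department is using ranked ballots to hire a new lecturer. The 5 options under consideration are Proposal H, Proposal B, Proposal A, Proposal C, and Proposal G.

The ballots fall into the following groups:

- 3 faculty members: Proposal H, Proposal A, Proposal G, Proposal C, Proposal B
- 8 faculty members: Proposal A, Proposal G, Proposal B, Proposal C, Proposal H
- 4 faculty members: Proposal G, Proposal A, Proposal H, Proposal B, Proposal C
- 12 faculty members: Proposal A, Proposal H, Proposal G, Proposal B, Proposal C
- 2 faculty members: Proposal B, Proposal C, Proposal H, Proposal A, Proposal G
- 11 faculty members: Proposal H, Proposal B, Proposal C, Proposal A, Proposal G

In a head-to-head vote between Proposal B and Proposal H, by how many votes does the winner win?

Ballots ranking Proposal B above Proposal H: 8+2 = 10.
Ballots ranking Proposal H above Proposal B: 3+4+12+11 = 30.
Proposal H wins 30–10, a margin of 20.

20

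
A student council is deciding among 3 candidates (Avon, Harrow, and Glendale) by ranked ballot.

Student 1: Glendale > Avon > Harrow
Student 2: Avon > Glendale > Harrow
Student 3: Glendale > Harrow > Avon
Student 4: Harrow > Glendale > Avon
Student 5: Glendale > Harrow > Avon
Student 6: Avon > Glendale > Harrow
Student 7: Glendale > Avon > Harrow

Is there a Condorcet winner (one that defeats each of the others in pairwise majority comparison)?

Head-to-head results (7 voters total):
Avon vs Harrow: Avon wins 4–3.
Avon vs Glendale: Glendale wins 5–2.
Harrow vs Glendale: Glendale wins 6–1.
Glendale beats each rival — Avon (5–2), Harrow (6–1) — so Glendale is the Condorcet winner.

Yes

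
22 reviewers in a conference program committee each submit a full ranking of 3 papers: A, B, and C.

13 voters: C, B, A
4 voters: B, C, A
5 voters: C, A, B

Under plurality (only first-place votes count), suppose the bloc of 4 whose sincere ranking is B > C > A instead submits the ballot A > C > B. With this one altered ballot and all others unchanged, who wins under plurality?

C

First-place totals with the altered ballot: A 4, B 0, C 18.
The winner is unchanged: still C.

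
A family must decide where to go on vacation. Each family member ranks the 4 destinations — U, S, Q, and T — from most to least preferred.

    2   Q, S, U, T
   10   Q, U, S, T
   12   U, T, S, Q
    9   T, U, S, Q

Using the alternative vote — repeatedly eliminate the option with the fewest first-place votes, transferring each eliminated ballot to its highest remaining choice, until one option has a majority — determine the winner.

U

Round 1: U 12, Q 12, T 9, S 0. S has the fewest and is eliminated.
Round 2: U 12, Q 12, T 9. T has the fewest and is eliminated.
Round 3: U 21, Q 12. U has a majority.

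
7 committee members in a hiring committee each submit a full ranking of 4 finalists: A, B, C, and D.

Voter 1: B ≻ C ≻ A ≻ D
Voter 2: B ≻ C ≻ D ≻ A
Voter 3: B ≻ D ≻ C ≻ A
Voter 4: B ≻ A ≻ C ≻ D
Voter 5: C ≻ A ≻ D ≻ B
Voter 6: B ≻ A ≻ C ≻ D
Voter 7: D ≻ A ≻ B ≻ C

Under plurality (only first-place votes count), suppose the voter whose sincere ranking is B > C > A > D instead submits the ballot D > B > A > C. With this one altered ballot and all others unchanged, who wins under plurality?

B

First-place totals with the altered ballot: A 0, B 4, C 1, D 2.
The winner is unchanged: still B.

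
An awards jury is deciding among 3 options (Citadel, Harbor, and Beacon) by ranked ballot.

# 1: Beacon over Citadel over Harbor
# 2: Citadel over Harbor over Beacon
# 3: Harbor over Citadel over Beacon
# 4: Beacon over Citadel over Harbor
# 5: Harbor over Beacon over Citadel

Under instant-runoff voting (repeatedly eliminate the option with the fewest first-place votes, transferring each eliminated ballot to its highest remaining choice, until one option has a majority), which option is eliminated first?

Citadel

Round 1: Harbor 2, Beacon 2, Citadel 1. Citadel has the fewest and is eliminated.
Round 2: Harbor 3, Beacon 2. Harbor has a majority.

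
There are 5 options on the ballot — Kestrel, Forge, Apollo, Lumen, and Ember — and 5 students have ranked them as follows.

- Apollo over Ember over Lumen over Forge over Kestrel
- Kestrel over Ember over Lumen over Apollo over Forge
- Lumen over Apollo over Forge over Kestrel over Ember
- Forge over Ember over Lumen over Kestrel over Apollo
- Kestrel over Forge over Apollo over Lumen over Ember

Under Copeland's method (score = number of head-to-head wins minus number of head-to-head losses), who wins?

Pairwise results:
  Kestrel vs Forge: Forge wins 3–2.
  Kestrel vs Apollo: Kestrel wins 3–2.
  Kestrel vs Lumen: Lumen wins 3–2.
  Kestrel vs Ember: Kestrel wins 3–2.
  Forge vs Apollo: Apollo wins 3–2.
  Forge vs Lumen: Lumen wins 3–2.
  Forge vs Ember: Forge wins 3–2.
  Apollo vs Lumen: Lumen wins 3–2.
  Apollo vs Ember: Apollo wins 3–2.
  Lumen vs Ember: Ember wins 3–2.
Copeland scores (wins − losses):
  Kestrel: 2 − 2 = 0
  Forge: 2 − 2 = 0
  Apollo: 2 − 2 = 0
  Lumen: 3 − 1 = 2
  Ember: 1 − 3 = -2
Lumen has the best Copeland score.

Lumen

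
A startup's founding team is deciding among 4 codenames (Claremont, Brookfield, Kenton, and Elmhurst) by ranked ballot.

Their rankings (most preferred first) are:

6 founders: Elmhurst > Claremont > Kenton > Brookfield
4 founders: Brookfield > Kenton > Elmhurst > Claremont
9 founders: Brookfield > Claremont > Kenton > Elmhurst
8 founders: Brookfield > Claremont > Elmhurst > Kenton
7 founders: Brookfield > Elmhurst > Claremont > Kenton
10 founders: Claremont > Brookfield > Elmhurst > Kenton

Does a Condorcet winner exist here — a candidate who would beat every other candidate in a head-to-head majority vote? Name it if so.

Brookfield

Head-to-head results (44 voters total):
Claremont vs Brookfield: Brookfield wins 28–16.
Claremont vs Kenton: Claremont wins 40–4.
Claremont vs Elmhurst: Claremont wins 27–17.
Brookfield vs Kenton: Brookfield wins 38–6.
Brookfield vs Elmhurst: Brookfield wins 38–6.
Kenton vs Elmhurst: Elmhurst wins 31–13.
Brookfield beats each rival — Claremont (28–16), Kenton (38–6), Elmhurst (38–6) — so Brookfield is the Condorcet winner.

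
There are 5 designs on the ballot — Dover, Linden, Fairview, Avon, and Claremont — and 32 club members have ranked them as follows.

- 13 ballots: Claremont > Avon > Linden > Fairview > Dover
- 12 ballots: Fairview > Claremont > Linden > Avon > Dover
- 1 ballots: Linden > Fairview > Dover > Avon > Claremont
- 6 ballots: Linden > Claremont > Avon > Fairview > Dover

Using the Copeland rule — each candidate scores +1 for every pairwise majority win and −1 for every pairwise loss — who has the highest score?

Pairwise results:
  Dover vs Linden: Linden wins 32–0.
  Dover vs Fairview: Fairview wins 32–0.
  Dover vs Avon: Avon wins 31–1.
  Dover vs Claremont: Claremont wins 31–1.
  Linden vs Fairview: Linden wins 20–12.
  Linden vs Avon: Linden wins 19–13.
  Linden vs Claremont: Claremont wins 25–7.
  Fairview vs Avon: Avon wins 19–13.
  Fairview vs Claremont: Claremont wins 19–13.
  Avon vs Claremont: Claremont wins 31–1.
Copeland scores (wins − losses):
  Dover: 0 − 4 = -4
  Linden: 3 − 1 = 2
  Fairview: 1 − 3 = -2
  Avon: 2 − 2 = 0
  Claremont: 4 − 0 = 4
Claremont has the best Copeland score.

Claremont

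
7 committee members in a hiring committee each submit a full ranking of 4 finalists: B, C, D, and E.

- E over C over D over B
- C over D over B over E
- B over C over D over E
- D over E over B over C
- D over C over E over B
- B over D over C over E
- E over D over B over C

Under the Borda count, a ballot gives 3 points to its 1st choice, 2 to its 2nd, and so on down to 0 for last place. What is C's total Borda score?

Borda scores:
  B: 0 + 1 + 3 + 1 + 0 + 3 + 1 = 9
  C: 2 + 3 + 2 + 0 + 2 + 1 + 0 = 10
  D: 1 + 2 + 1 + 3 + 3 + 2 + 2 = 14
  E: 3 + 0 + 0 + 2 + 1 + 0 + 3 = 9

10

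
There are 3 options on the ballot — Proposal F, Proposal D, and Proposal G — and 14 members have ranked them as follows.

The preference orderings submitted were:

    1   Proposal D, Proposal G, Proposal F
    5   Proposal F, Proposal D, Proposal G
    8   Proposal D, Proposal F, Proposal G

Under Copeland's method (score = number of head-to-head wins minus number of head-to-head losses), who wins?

Pairwise results:
  Proposal F vs Proposal D: Proposal D wins 9–5.
  Proposal F vs Proposal G: Proposal F wins 13–1.
  Proposal D vs Proposal G: Proposal D wins 14–0.
Copeland scores (wins − losses):
  Proposal F: 1 − 1 = 0
  Proposal D: 2 − 0 = 2
  Proposal G: 0 − 2 = -2
Proposal D has the best Copeland score.

Proposal D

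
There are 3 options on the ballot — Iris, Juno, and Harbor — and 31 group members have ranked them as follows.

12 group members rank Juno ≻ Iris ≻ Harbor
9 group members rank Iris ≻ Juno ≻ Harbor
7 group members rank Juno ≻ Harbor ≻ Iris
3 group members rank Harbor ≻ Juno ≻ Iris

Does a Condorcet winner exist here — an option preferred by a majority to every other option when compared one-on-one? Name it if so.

Juno

Head-to-head results (31 voters total):
Iris vs Juno: Juno wins 22–9.
Iris vs Harbor: Iris wins 21–10.
Juno vs Harbor: Juno wins 28–3.
Juno beats each rival — Iris (22–9), Harbor (28–3) — so Juno is the Condorcet winner.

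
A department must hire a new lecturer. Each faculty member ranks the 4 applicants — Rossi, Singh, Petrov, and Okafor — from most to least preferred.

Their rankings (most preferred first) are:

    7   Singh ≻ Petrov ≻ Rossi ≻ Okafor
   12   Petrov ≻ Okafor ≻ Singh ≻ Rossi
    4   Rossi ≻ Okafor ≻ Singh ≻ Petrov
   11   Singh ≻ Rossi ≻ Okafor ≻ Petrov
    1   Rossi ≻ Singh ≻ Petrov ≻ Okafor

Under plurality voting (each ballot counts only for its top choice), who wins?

First-place vote totals:
  Rossi: 5
  Singh: 18
  Petrov: 12
  Okafor: 0
Singh has the most first-place votes.

Singh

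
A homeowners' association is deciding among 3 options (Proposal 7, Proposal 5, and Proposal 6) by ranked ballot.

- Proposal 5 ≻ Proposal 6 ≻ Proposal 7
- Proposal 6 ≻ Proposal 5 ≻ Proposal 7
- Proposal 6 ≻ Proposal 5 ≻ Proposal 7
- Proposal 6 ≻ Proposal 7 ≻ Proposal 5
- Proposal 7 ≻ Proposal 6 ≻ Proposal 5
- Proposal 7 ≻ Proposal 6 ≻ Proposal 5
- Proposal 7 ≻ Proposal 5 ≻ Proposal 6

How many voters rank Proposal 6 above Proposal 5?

5

Ballots ranking Proposal 6 above Proposal 5: 5.
Ballots ranking Proposal 5 above Proposal 6: 2.
So 5 of 7 voters prefer Proposal 6 to Proposal 5.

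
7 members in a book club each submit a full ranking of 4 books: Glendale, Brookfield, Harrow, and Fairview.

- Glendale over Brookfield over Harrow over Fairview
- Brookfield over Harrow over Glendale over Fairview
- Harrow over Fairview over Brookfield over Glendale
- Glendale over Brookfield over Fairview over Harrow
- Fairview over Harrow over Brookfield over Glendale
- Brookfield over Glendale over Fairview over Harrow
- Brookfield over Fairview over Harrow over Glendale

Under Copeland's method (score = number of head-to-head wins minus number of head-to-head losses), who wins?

Pairwise results:
  Glendale vs Brookfield: Brookfield wins 5–2.
  Glendale vs Harrow: Harrow wins 4–3.
  Glendale vs Fairview: Glendale wins 4–3.
  Brookfield vs Harrow: Brookfield wins 5–2.
  Brookfield vs Fairview: Brookfield wins 5–2.
  Harrow vs Fairview: Fairview wins 4–3.
Copeland scores (wins − losses):
  Glendale: 1 − 2 = -1
  Brookfield: 3 − 0 = 3
  Harrow: 1 − 2 = -1
  Fairview: 1 − 2 = -1
Brookfield has the best Copeland score.

Brookfield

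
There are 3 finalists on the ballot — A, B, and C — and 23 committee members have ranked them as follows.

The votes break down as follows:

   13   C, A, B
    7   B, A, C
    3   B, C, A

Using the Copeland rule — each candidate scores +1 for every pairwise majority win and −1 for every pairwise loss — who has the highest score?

Pairwise results:
  A vs B: A wins 13–10.
  A vs C: C wins 16–7.
  B vs C: C wins 13–10.
Copeland scores (wins − losses):
  A: 1 − 1 = 0
  B: 0 − 2 = -2
  C: 2 − 0 = 2
C has the best Copeland score.

C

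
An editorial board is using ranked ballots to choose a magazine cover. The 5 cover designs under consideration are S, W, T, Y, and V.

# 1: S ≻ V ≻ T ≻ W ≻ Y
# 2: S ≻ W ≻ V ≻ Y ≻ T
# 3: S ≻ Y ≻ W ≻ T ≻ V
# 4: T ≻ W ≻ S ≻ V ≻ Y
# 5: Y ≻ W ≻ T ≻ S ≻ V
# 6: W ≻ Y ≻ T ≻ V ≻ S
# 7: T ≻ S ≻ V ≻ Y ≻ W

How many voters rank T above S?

4

Ballots ranking T above S: 4.
Ballots ranking S above T: 3.
So 4 of 7 voters prefer T to S.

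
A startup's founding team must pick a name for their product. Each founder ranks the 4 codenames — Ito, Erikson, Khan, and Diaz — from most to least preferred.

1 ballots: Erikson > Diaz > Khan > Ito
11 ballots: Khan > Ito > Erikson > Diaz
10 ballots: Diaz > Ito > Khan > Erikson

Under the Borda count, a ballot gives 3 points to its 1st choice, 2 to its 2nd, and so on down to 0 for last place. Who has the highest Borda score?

Borda scores:
  Ito: 0 + 11·2 + 10·2 = 42
  Erikson: 3 + 11·1 + 10·0 = 14
  Khan: 1 + 11·3 + 10·1 = 44
  Diaz: 2 + 11·0 + 10·3 = 32
Khan has the highest total.

Khan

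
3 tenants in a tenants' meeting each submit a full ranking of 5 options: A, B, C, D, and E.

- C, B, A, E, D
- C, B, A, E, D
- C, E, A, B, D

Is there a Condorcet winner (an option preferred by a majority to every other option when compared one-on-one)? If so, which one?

Head-to-head results (3 voters total):
A vs B: B wins 2–1.
A vs C: C wins 3–0.
A vs D: A wins 3–0.
A vs E: A wins 2–1.
B vs C: C wins 3–0.
B vs D: B wins 3–0.
B vs E: B wins 2–1.
C vs D: C wins 3–0.
C vs E: C wins 3–0.
D vs E: E wins 3–0.
C beats each rival — A (3–0), B (3–0), D (3–0), E (3–0) — so C is the Condorcet winner.

C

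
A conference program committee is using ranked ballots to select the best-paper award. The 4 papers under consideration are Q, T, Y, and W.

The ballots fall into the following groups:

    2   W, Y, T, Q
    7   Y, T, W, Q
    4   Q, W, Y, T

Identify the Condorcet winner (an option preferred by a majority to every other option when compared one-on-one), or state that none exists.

Head-to-head results (13 voters total):
Q vs T: T wins 9–4.
Q vs Y: Y wins 9–4.
Q vs W: W wins 9–4.
T vs Y: Y wins 13–0.
T vs W: T wins 7–6.
Y vs W: Y wins 7–6.
Y beats each rival — Q (9–4), T (13–0), W (7–6) — so Y is the Condorcet winner.

Y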